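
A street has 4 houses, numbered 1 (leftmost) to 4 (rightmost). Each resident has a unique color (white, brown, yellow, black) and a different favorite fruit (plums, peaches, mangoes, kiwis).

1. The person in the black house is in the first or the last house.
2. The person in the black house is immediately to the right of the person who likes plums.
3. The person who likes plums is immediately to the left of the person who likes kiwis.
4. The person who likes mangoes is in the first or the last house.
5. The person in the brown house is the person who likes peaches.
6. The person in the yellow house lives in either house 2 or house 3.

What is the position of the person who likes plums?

By clue 2, the person in the black house is in house 4.
From clue 2, the person who likes plums must be in house 3.
The person who likes kiwis is in house 4 (clue 3).
So house 2 gets peaches for favorite fruit.
Clue 5: the person in the brown house is in house 2.
House 1's color must be white (nothing else left).
The only color still possible for house 3 is yellow.
House 1 favorite fruit: only mangoes fits.
So: house 1 = white/mangoes, house 2 = brown/peaches, house 3 = yellow/plums, house 4 = black/kiwis.

3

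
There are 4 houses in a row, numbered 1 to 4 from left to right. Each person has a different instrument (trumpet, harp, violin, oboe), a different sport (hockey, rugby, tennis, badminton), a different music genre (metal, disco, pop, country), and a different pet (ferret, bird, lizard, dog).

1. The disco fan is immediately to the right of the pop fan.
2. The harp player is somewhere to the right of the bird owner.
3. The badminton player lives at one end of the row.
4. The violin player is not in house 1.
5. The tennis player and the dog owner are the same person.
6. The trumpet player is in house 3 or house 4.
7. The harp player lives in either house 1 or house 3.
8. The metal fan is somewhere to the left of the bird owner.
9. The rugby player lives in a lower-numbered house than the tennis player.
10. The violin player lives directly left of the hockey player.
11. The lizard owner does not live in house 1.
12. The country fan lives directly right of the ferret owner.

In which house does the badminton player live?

From clue 7, the harp player must be in house 3.
The only instrument still possible for house 1 is oboe.
House 2 instrument: only violin fits.
House 4's instrument must be trumpet (nothing else left).
The bird owner is in house 2 (clue 2).
From clue 8, the metal fan must be in house 1.
Clue 10 places the hockey player in house 3.
House 1 pet: only ferret fits.
The tennis player is in house 4 (clue 5).
By clue 5, the dog owner is in house 4.
The country fan is in house 2 (clue 12).
House 1 sport: only badminton fits.
House 2's sport must be rugby (nothing else left).
The only music genre still possible for house 4 is disco.
So house 3 gets lizard for pet.
So house 3 gets pop for music genre.
So: house 1 = oboe/badminton/metal/ferret, house 2 = violin/rugby/country/bird, house 3 = harp/hockey/pop/lizard, house 4 = trumpet/tennis/disco/dog.

1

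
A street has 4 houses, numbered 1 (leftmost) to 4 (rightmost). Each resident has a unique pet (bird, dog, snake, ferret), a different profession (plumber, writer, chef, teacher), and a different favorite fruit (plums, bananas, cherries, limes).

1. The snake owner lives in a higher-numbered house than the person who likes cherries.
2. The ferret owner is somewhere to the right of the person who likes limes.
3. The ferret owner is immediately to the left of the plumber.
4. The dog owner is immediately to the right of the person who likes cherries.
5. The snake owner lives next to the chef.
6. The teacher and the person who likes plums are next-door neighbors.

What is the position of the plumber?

House 1's pet must be bird (nothing else left).
The ferret owner is narrowed to house 2 or 3; consider each.
Placing it in house 2 leads to a contradiction, so it's in house 3.
By clue 3, the plumber is in house 4.
The dog owner is narrowed to house 2 or 4; consider each.
Placing it in house 4 leads to a contradiction, so it's in house 2.
Clue 4 places the person who likes cherries in house 1.
House 4 pet: only snake fits.
The only favorite fruit still possible for house 2 is limes.
The chef is in house 3 (clue 5).
So house 1 gets writer for profession.
House 2's profession must be teacher (nothing else left).
Clue 6: the person who likes plums is in house 3.
The only favorite fruit still possible for house 4 is bananas.
So: house 1 = bird/writer/cherries, house 2 = dog/teacher/limes, house 3 = ferret/chef/plums, house 4 = snake/plumber/bananas.

4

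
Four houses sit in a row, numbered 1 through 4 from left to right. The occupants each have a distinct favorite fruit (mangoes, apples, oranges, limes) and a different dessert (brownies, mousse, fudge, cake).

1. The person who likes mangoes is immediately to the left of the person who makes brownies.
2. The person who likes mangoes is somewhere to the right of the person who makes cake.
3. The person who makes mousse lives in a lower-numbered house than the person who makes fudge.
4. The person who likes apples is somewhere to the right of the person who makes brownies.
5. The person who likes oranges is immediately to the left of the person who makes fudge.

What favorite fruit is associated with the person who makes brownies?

House 4's dessert must be fudge (nothing else left).
By clue 1, the person who likes mangoes is in house 2.
The person who makes brownies is in house 3 (clue 1).
The person who makes cake is in house 1 (clue 2).
Clue 4 places the person who likes apples in house 4.
By clue 5, the person who likes oranges is in house 3.
House 1's favorite fruit must be limes (nothing else left).
That leaves mousse as the dessert for house 2.
So: house 1 = limes/cake, house 2 = mangoes/mousse, house 3 = oranges/brownies, house 4 = apples/fudge.

oranges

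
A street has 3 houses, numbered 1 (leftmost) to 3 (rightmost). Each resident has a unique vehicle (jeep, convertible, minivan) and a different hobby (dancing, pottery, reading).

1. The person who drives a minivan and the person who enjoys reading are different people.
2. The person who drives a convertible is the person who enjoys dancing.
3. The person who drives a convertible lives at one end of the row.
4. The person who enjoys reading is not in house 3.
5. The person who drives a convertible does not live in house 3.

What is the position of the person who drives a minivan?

The person who drives a convertible is in house 1 (clue 5).
Clue 2 places the person who enjoys dancing in house 1.
The only hobby still possible for house 2 is reading.
That leaves pottery as the hobby for house 3.
By clue 1, the person who drives a minivan is in house 3.
That leaves jeep as the vehicle for house 2.
So: house 1 = convertible/dancing, house 2 = jeep/reading, house 3 = minivan/pottery.

3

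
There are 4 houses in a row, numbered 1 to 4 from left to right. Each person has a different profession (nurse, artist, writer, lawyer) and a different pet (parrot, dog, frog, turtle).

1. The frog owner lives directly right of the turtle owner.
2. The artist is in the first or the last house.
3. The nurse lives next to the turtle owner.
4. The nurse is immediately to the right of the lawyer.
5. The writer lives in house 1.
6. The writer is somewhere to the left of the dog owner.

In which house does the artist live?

4

By clue 5, the writer is in house 1.
That leaves lawyer as the profession for house 2.
So house 3 gets nurse for profession.
So house 4 gets artist for profession.
Clue 3: the turtle owner is in house 2.
The only pet still possible for house 1 is parrot.
Clue 1: the frog owner is in house 3.
The only pet still possible for house 4 is dog.
So: house 1 = writer/parrot, house 2 = lawyer/turtle, house 3 = nurse/frog, house 4 = artist/dog.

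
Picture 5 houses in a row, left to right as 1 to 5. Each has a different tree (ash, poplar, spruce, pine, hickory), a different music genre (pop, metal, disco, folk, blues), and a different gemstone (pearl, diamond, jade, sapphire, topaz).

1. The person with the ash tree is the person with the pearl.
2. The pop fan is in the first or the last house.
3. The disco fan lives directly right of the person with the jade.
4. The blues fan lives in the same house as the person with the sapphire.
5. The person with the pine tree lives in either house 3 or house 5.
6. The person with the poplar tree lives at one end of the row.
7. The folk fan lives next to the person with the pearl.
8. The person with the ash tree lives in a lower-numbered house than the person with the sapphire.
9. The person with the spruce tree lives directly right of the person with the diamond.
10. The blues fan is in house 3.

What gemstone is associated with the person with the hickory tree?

Clue 10: the blues fan is in house 3.
Clue 4 places the person with the sapphire in house 3.
The only gemstone still possible for house 5 is topaz.
So house 4 gets hickory for tree.
The only music genre still possible for house 4 is metal.
The person with the ash tree is narrowed to house 1 or 2; consider each.
Placing it in house 1 leads to a contradiction, so it's in house 2.
Clue 1: the person with the pearl is in house 2.
From clue 7, the folk fan must be in house 1.
House 1 tree: only poplar fits.
So house 2 gets disco for music genre.
House 5's music genre must be pop (nothing else left).
Clue 3: the person with the jade is in house 1.
Clue 9: the person with the spruce tree is in house 5.
By clue 9, the person with the diamond is in house 4.
So house 3 gets pine for tree.
So: house 1 = poplar/folk/jade, house 2 = ash/disco/pearl, house 3 = pine/blues/sapphire, house 4 = hickory/metal/diamond, house 5 = spruce/pop/topaz.

diamond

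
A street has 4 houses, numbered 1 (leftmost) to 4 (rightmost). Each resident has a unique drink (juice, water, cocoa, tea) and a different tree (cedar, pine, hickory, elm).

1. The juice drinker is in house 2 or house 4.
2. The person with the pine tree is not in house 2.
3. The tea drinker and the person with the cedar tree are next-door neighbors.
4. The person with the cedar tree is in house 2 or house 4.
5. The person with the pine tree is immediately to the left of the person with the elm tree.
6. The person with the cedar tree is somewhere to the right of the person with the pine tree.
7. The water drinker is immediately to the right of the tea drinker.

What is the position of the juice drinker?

The juice drinker is narrowed to house 2 or 4; consider each.
Placing it in house 4 leads to a contradiction, so it's in house 2.
The only drink still possible for house 4 is water.
By clue 7, the tea drinker is in house 3.
House 1's drink must be cocoa (nothing else left).
The person with the cedar tree is narrowed to house 2 or 4; consider each.
Placing it in house 2 leads to a contradiction, so it's in house 4.
The only tree still possible for house 2 is elm.
The person with the pine tree is in house 1 (clue 5).
That leaves hickory as the tree for house 3.
So: house 1 = cocoa/pine, house 2 = juice/elm, house 3 = tea/hickory, house 4 = water/cedar.

2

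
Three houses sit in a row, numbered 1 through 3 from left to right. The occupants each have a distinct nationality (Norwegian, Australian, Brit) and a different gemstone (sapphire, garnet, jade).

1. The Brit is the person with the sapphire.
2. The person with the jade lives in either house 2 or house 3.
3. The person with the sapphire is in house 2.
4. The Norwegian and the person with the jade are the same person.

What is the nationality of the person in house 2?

Clue 3 places the person with the sapphire in house 2.
That leaves garnet as the gemstone for house 1.
The only gemstone still possible for house 3 is jade.
Clue 1 places the Brit in house 2.
Clue 4: the Norwegian is in house 3.
That leaves Australian as the nationality for house 1.
So: house 1 = Australian/garnet, house 2 = Brit/sapphire, house 3 = Norwegian/jade.

Brit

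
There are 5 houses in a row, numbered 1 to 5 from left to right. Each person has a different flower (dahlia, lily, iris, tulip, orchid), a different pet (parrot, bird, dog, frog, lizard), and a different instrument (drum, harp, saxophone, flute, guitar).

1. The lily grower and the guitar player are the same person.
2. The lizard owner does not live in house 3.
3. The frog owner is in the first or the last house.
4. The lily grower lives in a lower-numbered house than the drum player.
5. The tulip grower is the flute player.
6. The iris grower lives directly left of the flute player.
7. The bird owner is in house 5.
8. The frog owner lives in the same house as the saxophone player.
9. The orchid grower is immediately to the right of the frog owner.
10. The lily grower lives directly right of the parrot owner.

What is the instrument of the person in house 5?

Clue 7 places the bird owner in house 5.
By clue 9, the orchid grower is in house 2.
Clue 9: the frog owner is in house 1.
The saxophone player is in house 1 (clue 8).
That leaves dahlia as the flower for house 1.
So house 5 gets tulip for flower.
That leaves harp as the instrument for house 2.
That leaves guitar as the instrument for house 3.
Clue 1 places the lily grower in house 3.
The flute player is in house 5 (clue 5).
The iris grower is in house 4 (clue 6).
Clue 10: the parrot owner is in house 2.
House 3 pet: only dog fits.
So house 4 gets lizard for pet.
House 4 instrument: only drum fits.
So: house 1 = dahlia/frog/saxophone, house 2 = orchid/parrot/harp, house 3 = lily/dog/guitar, house 4 = iris/lizard/drum, house 5 = tulip/bird/flute.

flute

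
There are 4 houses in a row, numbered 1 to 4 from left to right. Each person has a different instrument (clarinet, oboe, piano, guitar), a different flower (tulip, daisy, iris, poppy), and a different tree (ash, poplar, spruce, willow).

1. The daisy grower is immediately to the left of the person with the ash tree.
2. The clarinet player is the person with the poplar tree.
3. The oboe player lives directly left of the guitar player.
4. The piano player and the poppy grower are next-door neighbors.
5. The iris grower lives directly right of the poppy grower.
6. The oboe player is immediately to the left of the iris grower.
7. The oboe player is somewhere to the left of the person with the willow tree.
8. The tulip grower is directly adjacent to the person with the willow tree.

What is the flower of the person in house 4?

The guitar player is narrowed to house 2 or 3 or 4; consider each.
Placing it in house 2 and house 4 leads to a contradiction, so it's in house 3.
The oboe player is in house 2 (clue 3).
Clue 6: the iris grower is in house 3.
House 4's flower must be tulip (nothing else left).
From clue 4, the piano player must be in house 1.
Clue 4: the poppy grower is in house 2.
Clue 8 places the person with the willow tree in house 3.
That leaves clarinet as the instrument for house 4.
So house 1 gets daisy for flower.
From clue 2, the person with the poplar tree must be in house 4.
House 1 tree: only spruce fits.
The only tree still possible for house 2 is ash.
So: house 1 = piano/daisy/spruce, house 2 = oboe/poppy/ash, house 3 = guitar/iris/willow, house 4 = clarinet/tulip/poplar.

tulip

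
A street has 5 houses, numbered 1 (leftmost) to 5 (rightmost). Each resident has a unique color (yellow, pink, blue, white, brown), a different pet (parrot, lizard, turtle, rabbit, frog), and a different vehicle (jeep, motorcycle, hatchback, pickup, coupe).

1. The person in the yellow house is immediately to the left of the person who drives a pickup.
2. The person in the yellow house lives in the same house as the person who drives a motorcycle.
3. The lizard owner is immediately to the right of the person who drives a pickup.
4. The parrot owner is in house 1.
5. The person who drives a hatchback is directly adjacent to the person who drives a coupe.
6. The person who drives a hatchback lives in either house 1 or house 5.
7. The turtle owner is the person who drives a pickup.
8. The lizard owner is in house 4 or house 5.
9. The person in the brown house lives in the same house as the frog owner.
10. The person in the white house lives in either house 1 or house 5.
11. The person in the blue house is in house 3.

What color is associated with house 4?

Clue 4 places the parrot owner in house 1.
From clue 11, the person in the blue house must be in house 3.
From clue 3, the lizard owner must be in house 4.
From clue 3, the person who drives a pickup must be in house 3.
Clue 7 places the turtle owner in house 3.
The person in the yellow house is in house 2 (clue 1).
By clue 2, the person who drives a motorcycle is in house 2.
The only color still possible for house 4 is pink.
House 5 color: only brown fits.
House 4's vehicle must be coupe (nothing else left).
By clue 5, the person who drives a hatchback is in house 5.
Clue 9 places the frog owner in house 5.
House 1's color must be white (nothing else left).
House 2's pet must be rabbit (nothing else left).
That leaves jeep as the vehicle for house 1.
So: house 1 = white/parrot/jeep, house 2 = yellow/rabbit/motorcycle, house 3 = blue/turtle/pickup, house 4 = pink/lizard/coupe, house 5 = brown/frog/hatchback.

pink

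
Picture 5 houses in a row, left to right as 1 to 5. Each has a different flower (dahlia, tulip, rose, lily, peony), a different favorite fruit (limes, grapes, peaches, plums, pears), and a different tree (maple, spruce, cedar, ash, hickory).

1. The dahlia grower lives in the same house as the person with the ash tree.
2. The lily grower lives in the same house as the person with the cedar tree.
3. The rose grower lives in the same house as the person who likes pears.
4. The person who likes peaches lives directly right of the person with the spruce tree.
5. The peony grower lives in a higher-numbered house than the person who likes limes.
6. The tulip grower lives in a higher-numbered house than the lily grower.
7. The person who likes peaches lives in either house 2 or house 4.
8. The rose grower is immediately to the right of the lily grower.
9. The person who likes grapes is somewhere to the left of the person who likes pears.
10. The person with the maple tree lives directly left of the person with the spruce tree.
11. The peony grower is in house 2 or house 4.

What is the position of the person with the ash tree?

Clue 4 places the person who likes peaches in house 4.
Clue 4: the person with the spruce tree is in house 3.
The person with the maple tree is in house 2 (clue 10).
House 3 flower: only tulip fits.
By clue 6, the lily grower is in house 1.
The rose grower is in house 2 (clue 8).
House 4's flower must be peony (nothing else left).
So house 5 gets dahlia for flower.
The person with the ash tree is in house 5 (clue 1).
By clue 2, the person with the cedar tree is in house 1.
Clue 3: the person who likes pears is in house 2.
Clue 9: the person who likes grapes is in house 1.
So house 5 gets plums for favorite fruit.
House 4 tree: only hickory fits.
So house 3 gets limes for favorite fruit.
So: house 1 = lily/grapes/cedar, house 2 = rose/pears/maple, house 3 = tulip/limes/spruce, house 4 = peony/peaches/hickory, house 5 = dahlia/plums/ash.

5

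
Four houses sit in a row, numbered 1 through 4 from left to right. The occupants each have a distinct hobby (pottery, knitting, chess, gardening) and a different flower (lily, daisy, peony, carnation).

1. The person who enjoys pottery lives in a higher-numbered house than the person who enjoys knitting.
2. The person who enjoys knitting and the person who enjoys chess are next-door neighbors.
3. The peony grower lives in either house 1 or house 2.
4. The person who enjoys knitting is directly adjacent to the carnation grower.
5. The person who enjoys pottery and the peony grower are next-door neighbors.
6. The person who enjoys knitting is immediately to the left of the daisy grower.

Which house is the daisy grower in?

The only hobby still possible for house 4 is gardening.
The only flower still possible for house 4 is lily.
The person who enjoys knitting is narrowed to house 1 or 2; consider each.
Placing it in house 1 leads to a contradiction, so it's in house 2.
Clue 1 places the person who enjoys pottery in house 3.
Clue 5 places the peony grower in house 2.
From clue 6, the daisy grower must be in house 3.
House 1 hobby: only chess fits.
House 1's flower must be carnation (nothing else left).
So: house 1 = chess/carnation, house 2 = knitting/peony, house 3 = pottery/daisy, house 4 = gardening/lily.

3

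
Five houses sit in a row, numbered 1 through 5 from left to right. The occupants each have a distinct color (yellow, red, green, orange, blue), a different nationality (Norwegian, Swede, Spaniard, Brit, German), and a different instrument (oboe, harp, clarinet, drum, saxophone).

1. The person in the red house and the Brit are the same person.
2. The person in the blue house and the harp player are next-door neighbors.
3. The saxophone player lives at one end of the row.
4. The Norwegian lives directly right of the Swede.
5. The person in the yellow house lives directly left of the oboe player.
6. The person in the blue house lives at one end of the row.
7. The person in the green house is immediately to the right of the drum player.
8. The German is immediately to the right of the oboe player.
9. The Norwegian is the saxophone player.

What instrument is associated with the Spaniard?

clarinet

The Norwegian is in house 5 (clue 9).
The saxophone player is in house 5 (clue 9).
The Swede is in house 4 (clue 4).
House 3's nationality must be German (nothing else left).
Clue 8: the oboe player is in house 2.
The only instrument still possible for house 4 is harp.
Clue 2 places the person in the blue house in house 5.
Clue 5 places the person in the yellow house in house 1.
House 2's color must be red (nothing else left).
So house 3 gets orange for color.
House 4's color must be green (nothing else left).
Clue 1: the Brit is in house 2.
From clue 7, the drum player must be in house 3.
House 1's nationality must be Spaniard (nothing else left).
So house 1 gets clarinet for instrument.
So: house 1 = yellow/Spaniard/clarinet, house 2 = red/Brit/oboe, house 3 = orange/German/drum, house 4 = green/Swede/harp, house 5 = blue/Norwegian/saxophone.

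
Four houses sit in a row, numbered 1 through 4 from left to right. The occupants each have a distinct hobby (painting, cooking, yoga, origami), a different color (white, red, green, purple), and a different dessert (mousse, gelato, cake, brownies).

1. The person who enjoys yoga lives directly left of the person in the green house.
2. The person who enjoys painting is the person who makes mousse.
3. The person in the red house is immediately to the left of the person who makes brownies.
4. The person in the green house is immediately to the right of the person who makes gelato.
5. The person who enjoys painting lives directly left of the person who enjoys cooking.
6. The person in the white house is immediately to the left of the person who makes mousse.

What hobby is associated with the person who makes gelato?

The person who enjoys cooking is narrowed to house 3 or 4; consider each.
Placing it in house 4 leads to a contradiction, so it's in house 3.
Clue 5 places the person who enjoys painting in house 2.
That leaves yoga as the hobby for house 1.
House 4 hobby: only origami fits.
By clue 1, the person in the green house is in house 2.
Clue 2: the person who makes mousse is in house 2.
From clue 4, the person who makes gelato must be in house 1.
Clue 6 places the person in the white house in house 1.
House 4's color must be purple (nothing else left).
Clue 3 places the person who makes brownies in house 4.
House 3 color: only red fits.
That leaves cake as the dessert for house 3.
So: house 1 = yoga/white/gelato, house 2 = painting/green/mousse, house 3 = cooking/red/cake, house 4 = origami/purple/brownies.

yoga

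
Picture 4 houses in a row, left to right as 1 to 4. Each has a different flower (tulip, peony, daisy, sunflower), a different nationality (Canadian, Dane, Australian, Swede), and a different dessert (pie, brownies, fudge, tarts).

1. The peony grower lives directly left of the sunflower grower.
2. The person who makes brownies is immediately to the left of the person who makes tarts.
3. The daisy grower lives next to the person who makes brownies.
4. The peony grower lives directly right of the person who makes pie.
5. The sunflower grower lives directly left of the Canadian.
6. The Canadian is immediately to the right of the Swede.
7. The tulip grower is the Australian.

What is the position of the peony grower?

2

Clue 1: the peony grower is in house 2.
From clue 1, the sunflower grower must be in house 3.
Clue 4 places the person who makes pie in house 1.
Clue 5 places the Canadian in house 4.
The Swede is in house 3 (clue 6).
By clue 7, the tulip grower is in house 1.
Clue 7 places the Australian in house 1.
House 4 flower: only daisy fits.
House 2 nationality: only Dane fits.
Clue 3 places the person who makes brownies in house 3.
House 2 dessert: only fudge fits.
So house 4 gets tarts for dessert.
So: house 1 = tulip/Australian/pie, house 2 = peony/Dane/fudge, house 3 = sunflower/Swede/brownies, house 4 = daisy/Canadian/tarts.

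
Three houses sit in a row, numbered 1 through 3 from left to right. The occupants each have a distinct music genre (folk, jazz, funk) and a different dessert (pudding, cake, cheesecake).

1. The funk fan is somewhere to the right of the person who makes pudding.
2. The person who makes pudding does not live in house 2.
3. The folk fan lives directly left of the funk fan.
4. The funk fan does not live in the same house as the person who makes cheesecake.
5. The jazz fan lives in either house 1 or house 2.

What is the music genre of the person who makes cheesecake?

folk

Clue 2: the person who makes pudding is in house 1.
House 3 music genre: only funk fits.
Clue 3: the folk fan is in house 2.
Clue 4: the person who makes cheesecake is in house 2.
That leaves jazz as the music genre for house 1.
House 3 dessert: only cake fits.
So: house 1 = jazz/pudding, house 2 = folk/cheesecake, house 3 = funk/cake.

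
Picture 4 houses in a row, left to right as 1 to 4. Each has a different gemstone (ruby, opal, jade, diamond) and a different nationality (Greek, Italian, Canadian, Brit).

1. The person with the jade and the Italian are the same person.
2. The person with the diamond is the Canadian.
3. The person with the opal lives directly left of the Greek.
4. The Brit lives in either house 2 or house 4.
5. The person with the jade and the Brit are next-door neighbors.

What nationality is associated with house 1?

Italian

The person with the jade is narrowed to house 1 or 3; consider each.
Placing it in house 3 leads to a contradiction, so it's in house 1.
From clue 1, the Italian must be in house 1.
The Brit is in house 2 (clue 5).
The person with the diamond is narrowed to house 3 or 4; consider each.
Placing it in house 3 leads to a contradiction, so it's in house 4.
Clue 2: the Canadian is in house 4.
So house 3 gets Greek for nationality.
Clue 3: the person with the opal is in house 2.
So house 3 gets ruby for gemstone.
So: house 1 = jade/Italian, house 2 = opal/Brit, house 3 = ruby/Greek, house 4 = diamond/Canadian.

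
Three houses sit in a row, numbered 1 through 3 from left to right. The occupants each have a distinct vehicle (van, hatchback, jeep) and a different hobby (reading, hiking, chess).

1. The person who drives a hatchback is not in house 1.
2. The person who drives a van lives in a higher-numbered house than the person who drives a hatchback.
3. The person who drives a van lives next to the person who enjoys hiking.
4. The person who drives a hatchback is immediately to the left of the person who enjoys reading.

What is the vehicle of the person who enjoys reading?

Clue 2 places the person who drives a van in house 3.
Clue 2: the person who drives a hatchback is in house 2.
The person who enjoys hiking is in house 2 (clue 3).
By clue 4, the person who enjoys reading is in house 3.
House 1 vehicle: only jeep fits.
So house 1 gets chess for hobby.
So: house 1 = jeep/chess, house 2 = hatchback/hiking, house 3 = van/reading.

van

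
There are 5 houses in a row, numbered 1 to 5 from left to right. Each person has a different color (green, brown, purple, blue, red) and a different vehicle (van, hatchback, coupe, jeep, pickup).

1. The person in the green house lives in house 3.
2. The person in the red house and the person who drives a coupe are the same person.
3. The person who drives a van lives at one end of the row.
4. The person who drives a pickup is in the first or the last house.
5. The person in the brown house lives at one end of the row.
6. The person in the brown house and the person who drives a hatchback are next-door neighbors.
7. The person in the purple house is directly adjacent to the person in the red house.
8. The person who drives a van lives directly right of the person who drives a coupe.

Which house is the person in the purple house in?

Clue 1: the person in the green house is in house 3.
The person who drives a van is in house 5 (clue 8).
The person who drives a coupe is in house 4 (clue 8).
The only vehicle still possible for house 1 is pickup.
The only vehicle still possible for house 3 is jeep.
Clue 2 places the person in the red house in house 4.
From clue 6, the person in the brown house must be in house 1.
By clue 7, the person in the purple house is in house 5.
So house 2 gets blue for color.
That leaves hatchback as the vehicle for house 2.
So: house 1 = brown/pickup, house 2 = blue/hatchback, house 3 = green/jeep, house 4 = red/coupe, house 5 = purple/van.

5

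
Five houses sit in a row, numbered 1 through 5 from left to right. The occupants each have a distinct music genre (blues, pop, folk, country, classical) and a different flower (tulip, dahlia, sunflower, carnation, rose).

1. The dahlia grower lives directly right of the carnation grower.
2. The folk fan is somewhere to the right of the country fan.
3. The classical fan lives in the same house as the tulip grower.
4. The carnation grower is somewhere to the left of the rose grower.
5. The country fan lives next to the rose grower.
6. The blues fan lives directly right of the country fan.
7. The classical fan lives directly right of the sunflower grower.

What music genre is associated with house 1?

pop

The blues fan is narrowed to house 2 or 3 or 4 or 5; consider each.
Placing it in house 2 and house 4 and house 5 leads to a contradiction, so it's in house 3.
By clue 6, the country fan is in house 2.
That leaves pop as the music genre for house 1.
Clue 5: the rose grower is in house 3.
So house 1 gets carnation for flower.
So house 2 gets dahlia for flower.
House 5's flower must be tulip (nothing else left).
From clue 3, the classical fan must be in house 5.
The only music genre still possible for house 4 is folk.
So house 4 gets sunflower for flower.
So: house 1 = pop/carnation, house 2 = country/dahlia, house 3 = blues/rose, house 4 = folk/sunflower, house 5 = classical/tulip.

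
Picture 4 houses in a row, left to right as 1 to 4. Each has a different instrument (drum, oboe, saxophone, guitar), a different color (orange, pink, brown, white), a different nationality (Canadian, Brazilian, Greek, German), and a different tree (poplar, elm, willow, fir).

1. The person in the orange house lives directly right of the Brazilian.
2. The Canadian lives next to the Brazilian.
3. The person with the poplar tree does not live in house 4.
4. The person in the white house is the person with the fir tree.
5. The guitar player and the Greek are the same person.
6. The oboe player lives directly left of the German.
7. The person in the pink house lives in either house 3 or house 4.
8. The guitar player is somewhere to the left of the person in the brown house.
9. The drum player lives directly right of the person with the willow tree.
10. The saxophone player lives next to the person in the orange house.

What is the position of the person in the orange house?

3

The only color still possible for house 1 is white.
Clue 4 places the person with the fir tree in house 1.
That leaves elm as the tree for house 4.
The drum player is narrowed to house 3 or 4; consider each.
Placing it in house 3 leads to a contradiction, so it's in house 4.
Clue 9: the person with the willow tree is in house 3.
House 2's tree must be poplar (nothing else left).
The person in the pink house is narrowed to house 3 or 4; consider each.
Placing it in house 3 leads to a contradiction, so it's in house 4.
House 4's nationality must be German (nothing else left).
Clue 6 places the oboe player in house 3.
That leaves Canadian as the nationality for house 3.
By clue 2, the Brazilian is in house 2.
That leaves Greek as the nationality for house 1.
Clue 1: the person in the orange house is in house 3.
By clue 5, the guitar player is in house 1.
Clue 10 places the saxophone player in house 2.
The only color still possible for house 2 is brown.
So: house 1 = guitar/white/Greek/fir, house 2 = saxophone/brown/Brazilian/poplar, house 3 = oboe/orange/Canadian/willow, house 4 = drum/pink/German/elm.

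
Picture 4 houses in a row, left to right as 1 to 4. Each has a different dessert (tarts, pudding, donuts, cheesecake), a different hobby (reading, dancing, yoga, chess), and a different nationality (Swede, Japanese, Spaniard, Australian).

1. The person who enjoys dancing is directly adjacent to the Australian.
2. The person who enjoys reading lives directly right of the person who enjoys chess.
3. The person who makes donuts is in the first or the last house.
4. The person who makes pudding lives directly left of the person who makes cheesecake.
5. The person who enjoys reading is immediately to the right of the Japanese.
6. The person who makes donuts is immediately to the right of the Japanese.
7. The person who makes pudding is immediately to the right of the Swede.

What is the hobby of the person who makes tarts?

From clue 6, the person who makes donuts must be in house 4.
Clue 6 places the Japanese in house 3.
House 1's dessert must be tarts (nothing else left).
By clue 4, the person who makes pudding is in house 2.
Clue 4 places the person who makes cheesecake in house 3.
The person who enjoys reading is in house 4 (clue 5).
From clue 7, the Swede must be in house 1.
By clue 2, the person who enjoys chess is in house 3.
House 2 hobby: only yoga fits.
Clue 1: the Australian is in house 2.
So house 1 gets dancing for hobby.
That leaves Spaniard as the nationality for house 4.
So: house 1 = tarts/dancing/Swede, house 2 = pudding/yoga/Australian, house 3 = cheesecake/chess/Japanese, house 4 = donuts/reading/Spaniard.

dancing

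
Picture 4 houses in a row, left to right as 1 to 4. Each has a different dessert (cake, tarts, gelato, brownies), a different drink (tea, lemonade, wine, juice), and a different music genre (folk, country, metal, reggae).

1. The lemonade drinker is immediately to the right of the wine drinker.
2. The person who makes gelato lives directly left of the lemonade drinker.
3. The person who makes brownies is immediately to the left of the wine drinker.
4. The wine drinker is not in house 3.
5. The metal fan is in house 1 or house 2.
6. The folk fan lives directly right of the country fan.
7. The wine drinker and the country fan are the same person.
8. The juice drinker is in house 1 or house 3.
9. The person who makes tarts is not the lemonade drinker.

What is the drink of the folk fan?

lemonade

By clue 4, the wine drinker is in house 2.
Clue 7 places the country fan in house 2.
House 1 music genre: only metal fits.
Clue 1 places the lemonade drinker in house 3.
By clue 2, the person who makes gelato is in house 2.
The person who makes brownies is in house 1 (clue 3).
Clue 6: the folk fan is in house 3.
House 3's dessert must be cake (nothing else left).
House 4 dessert: only tarts fits.
House 1's drink must be juice (nothing else left).
House 4 drink: only tea fits.
So house 4 gets reggae for music genre.
So: house 1 = brownies/juice/metal, house 2 = gelato/wine/country, house 3 = cake/lemonade/folk, house 4 = tarts/tea/reggae.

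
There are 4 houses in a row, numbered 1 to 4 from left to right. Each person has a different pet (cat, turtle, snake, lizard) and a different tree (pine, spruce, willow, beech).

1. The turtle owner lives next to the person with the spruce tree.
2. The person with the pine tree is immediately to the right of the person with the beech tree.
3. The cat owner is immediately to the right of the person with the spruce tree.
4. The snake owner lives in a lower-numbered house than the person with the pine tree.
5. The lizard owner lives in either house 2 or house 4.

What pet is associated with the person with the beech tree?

cat

The lizard owner is narrowed to house 2 or 4; consider each.
Placing it in house 2 leads to a contradiction, so it's in house 4.
The cat owner is narrowed to house 2 or 3; consider each.
Placing it in house 2 leads to a contradiction, so it's in house 3.
Clue 3: the person with the spruce tree is in house 2.
From clue 1, the turtle owner must be in house 1.
By clue 2, the person with the pine tree is in house 4.
By clue 2, the person with the beech tree is in house 3.
House 2 pet: only snake fits.
House 1's tree must be willow (nothing else left).
So: house 1 = turtle/willow, house 2 = snake/spruce, house 3 = cat/beech, house 4 = lizard/pine.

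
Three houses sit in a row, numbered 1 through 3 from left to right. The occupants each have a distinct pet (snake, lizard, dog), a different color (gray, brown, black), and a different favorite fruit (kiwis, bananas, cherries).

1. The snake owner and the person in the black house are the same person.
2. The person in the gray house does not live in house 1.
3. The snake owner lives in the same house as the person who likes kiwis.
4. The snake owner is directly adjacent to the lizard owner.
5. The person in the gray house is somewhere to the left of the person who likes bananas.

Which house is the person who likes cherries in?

2

By clue 5, the person in the gray house is in house 2.
From clue 5, the person who likes bananas must be in house 3.
From clue 3, the snake owner must be in house 1.
Clue 3: the person who likes kiwis is in house 1.
Clue 4: the lizard owner is in house 2.
House 3's pet must be dog (nothing else left).
House 2 favorite fruit: only cherries fits.
Clue 1: the person in the black house is in house 1.
House 3 color: only brown fits.
So: house 1 = snake/black/kiwis, house 2 = lizard/gray/cherries, house 3 = dog/brown/bananas.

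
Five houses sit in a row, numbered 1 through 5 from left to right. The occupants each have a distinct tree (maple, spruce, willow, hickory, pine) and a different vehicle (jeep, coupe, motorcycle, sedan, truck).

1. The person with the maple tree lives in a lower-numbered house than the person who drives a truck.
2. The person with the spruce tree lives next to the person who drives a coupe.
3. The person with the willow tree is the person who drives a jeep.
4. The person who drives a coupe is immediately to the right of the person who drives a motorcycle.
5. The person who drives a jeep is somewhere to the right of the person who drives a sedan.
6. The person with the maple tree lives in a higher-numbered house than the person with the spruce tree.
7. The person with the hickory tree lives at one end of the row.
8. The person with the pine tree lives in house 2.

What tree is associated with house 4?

willow

By clue 8, the person with the pine tree is in house 2.
The person with the hickory tree is narrowed to house 1 or 5; consider each.
Placing it in house 1 leads to a contradiction, so it's in house 5.
House 1's tree must be spruce (nothing else left).
From clue 2, the person who drives a coupe must be in house 2.
The person who drives a motorcycle is in house 1 (clue 4).
House 3's vehicle must be sedan (nothing else left).
House 5 vehicle: only truck fits.
The person with the willow tree is in house 4 (clue 3).
The only tree still possible for house 3 is maple.
The only vehicle still possible for house 4 is jeep.
So: house 1 = spruce/motorcycle, house 2 = pine/coupe, house 3 = maple/sedan, house 4 = willow/jeep, house 5 = hickory/truck.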